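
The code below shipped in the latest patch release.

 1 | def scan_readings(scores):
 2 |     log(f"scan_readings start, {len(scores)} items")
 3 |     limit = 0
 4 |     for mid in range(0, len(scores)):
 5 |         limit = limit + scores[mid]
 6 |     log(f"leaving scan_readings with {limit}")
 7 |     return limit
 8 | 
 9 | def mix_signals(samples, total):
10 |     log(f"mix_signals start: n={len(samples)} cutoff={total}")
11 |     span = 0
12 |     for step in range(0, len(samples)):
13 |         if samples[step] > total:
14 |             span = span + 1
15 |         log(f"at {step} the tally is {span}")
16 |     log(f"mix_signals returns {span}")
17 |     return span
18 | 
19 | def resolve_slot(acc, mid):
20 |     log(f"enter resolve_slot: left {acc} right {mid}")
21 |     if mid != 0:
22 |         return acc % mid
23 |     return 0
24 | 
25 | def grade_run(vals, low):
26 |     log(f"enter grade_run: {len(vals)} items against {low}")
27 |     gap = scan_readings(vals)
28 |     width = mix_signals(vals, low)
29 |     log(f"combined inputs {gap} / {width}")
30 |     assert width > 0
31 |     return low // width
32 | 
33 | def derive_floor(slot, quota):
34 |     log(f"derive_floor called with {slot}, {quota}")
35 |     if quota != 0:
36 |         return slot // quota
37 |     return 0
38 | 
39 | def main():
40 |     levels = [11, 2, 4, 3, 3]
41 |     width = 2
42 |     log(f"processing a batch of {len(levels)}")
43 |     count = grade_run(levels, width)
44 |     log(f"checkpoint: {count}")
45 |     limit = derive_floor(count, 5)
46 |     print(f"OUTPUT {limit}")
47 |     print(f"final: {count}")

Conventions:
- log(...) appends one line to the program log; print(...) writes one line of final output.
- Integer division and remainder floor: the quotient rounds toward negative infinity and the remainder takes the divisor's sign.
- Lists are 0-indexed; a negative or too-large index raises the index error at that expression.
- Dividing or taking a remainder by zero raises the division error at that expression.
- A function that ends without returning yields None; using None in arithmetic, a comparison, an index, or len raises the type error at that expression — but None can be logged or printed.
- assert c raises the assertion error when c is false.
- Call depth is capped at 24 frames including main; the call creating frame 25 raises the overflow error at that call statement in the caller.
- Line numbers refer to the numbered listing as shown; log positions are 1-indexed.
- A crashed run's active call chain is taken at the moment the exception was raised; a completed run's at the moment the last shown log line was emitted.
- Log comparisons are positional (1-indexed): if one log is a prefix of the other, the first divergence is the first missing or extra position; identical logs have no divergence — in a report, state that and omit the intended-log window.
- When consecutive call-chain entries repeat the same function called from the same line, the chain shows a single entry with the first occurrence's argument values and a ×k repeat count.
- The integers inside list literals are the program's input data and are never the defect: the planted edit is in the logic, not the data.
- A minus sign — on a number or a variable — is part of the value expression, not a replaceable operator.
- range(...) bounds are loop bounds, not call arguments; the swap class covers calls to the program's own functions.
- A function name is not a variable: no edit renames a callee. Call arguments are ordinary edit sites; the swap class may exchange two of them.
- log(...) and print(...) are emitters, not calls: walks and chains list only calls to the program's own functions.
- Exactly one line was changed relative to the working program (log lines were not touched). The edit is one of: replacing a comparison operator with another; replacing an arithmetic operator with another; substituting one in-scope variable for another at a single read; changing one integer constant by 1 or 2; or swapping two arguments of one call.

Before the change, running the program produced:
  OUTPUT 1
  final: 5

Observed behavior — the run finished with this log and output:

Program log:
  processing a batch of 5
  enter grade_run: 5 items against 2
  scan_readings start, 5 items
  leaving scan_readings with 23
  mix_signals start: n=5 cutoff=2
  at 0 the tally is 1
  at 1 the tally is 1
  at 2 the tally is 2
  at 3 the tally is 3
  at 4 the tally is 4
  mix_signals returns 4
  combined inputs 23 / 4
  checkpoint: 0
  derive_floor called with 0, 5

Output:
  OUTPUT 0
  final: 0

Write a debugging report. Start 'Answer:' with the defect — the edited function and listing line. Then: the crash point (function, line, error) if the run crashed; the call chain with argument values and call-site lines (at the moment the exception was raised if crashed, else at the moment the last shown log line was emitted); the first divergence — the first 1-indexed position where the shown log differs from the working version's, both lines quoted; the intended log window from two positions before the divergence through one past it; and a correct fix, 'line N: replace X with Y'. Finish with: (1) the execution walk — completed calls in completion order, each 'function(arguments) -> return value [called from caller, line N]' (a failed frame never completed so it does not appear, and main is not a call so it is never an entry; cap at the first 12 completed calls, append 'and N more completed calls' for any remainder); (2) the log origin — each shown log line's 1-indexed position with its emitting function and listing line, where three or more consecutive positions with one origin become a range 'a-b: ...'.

Answer: the defect is in grade_run at line 31.
Key observation: At log position 13 the runs split — shown 'checkpoint: 0', but the working version logs 'checkpoint: 5'.
Call chain: main -> derive_floor(0, 5) (called at line 45).
First divergence: at position 13 the run shows 'checkpoint: 0' where the working version logs 'checkpoint: 5'.
Intended log window:
  11: mix_signals returns 4
  12: combined inputs 23 / 4
  13: checkpoint: 5
  14: derive_floor called with 5, 5
Execution walk:
  scan_readings([11, 2, 4, 3, 3]) -> 23  [called from grade_run, line 27]
  mix_signals([11, 2, 4, 3, 3], 2) -> 4  [called from grade_run, line 28]
  grade_run([11, 2, 4, 3, 3], 2) -> 0  [called from main, line 43]
  derive_floor(0, 5) -> 0  [called from main, line 45]
Log origin:
  1: emitted by main (line 42)
  2: emitted by grade_run (line 26)
  3: emitted by scan_readings (line 2)
  4: emitted by scan_readings (line 6)
  5: emitted by mix_signals (line 10)
  6-10: emitted by mix_signals (line 15)
  11: emitted by mix_signals (line 16)
  12: emitted by grade_run (line 29)
  13: emitted by main (line 44)
  14: emitted by derive_floor (line 34)
A correct fix: line 31: replace `low` with `gap`.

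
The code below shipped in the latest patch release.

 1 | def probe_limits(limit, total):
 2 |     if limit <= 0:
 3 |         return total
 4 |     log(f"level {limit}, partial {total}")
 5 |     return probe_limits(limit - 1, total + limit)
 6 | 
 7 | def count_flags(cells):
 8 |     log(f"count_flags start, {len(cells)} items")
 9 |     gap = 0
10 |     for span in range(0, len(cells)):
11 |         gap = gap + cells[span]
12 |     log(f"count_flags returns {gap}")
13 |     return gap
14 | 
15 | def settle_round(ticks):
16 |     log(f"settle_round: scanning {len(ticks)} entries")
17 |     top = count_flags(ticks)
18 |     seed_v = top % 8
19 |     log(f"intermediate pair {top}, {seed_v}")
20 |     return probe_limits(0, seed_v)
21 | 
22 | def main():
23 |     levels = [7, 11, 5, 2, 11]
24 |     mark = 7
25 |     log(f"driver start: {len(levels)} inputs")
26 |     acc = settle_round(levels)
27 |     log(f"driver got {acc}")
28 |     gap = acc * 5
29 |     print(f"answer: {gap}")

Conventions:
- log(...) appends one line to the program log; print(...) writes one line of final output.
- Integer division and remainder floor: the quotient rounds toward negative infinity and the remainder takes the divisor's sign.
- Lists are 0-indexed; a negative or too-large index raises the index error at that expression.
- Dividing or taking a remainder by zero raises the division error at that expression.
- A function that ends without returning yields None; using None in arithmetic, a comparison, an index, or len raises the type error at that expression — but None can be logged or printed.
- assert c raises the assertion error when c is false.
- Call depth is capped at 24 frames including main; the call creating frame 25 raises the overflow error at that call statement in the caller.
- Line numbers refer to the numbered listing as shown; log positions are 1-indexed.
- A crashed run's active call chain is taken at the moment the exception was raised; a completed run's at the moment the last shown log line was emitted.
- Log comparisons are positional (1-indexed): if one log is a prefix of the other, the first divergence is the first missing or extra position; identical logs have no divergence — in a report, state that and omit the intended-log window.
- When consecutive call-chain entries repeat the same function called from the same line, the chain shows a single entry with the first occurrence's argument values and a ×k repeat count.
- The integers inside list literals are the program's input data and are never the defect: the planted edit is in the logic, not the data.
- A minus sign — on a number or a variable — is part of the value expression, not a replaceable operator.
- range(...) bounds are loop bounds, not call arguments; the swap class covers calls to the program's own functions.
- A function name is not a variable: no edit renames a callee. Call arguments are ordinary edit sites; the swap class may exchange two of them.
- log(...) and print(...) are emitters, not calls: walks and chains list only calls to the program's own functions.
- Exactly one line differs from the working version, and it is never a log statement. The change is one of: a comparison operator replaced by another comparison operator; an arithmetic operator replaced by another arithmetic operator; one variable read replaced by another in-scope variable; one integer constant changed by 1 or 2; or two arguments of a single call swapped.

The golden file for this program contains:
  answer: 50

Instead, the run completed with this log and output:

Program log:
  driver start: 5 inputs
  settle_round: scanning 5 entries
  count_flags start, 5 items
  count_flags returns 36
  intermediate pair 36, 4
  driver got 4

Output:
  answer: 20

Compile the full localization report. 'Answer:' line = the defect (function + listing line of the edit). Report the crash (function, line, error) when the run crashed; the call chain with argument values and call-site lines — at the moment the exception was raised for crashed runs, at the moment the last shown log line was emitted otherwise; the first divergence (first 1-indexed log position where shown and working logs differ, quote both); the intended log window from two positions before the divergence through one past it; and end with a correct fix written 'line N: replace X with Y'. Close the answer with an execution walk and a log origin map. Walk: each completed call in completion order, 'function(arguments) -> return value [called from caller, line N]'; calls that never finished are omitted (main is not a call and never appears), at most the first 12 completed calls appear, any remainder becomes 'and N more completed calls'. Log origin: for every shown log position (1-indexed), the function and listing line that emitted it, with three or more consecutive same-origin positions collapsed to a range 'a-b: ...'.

Answer: the defect is in settle_round at line 20.
The tell: Position 6 is the first bad log line: 'driver got 4' should read 'level 4, partial 0'.
Call chain: main.
First divergence: position 6 — the shown line 'driver got 4' should read 'level 4, partial 0'.
Intended log window:
  4: count_flags returns 36
  5: intermediate pair 36, 4
  6: level 4, partial 0
  7: level 3, partial 4
Execution walk:
  count_flags([7, 11, 5, 2, 11]) -> 36  [called from settle_round, line 17]
  probe_limits(0, 4) -> 4  [called from settle_round, line 20]
  settle_round([7, 11, 5, 2, 11]) -> 4  [called from main, line 26]
Log line origins:
  1: logged in main at line 25
  2: logged in settle_round at line 16
  3: logged in count_flags at line 8
  4: logged in count_flags at line 12
  5: logged in settle_round at line 19
  6: logged in main at line 27
A correct fix: line 20: replace `probe_limits(0, seed_v)` with `probe_limits(seed_v, 0)`.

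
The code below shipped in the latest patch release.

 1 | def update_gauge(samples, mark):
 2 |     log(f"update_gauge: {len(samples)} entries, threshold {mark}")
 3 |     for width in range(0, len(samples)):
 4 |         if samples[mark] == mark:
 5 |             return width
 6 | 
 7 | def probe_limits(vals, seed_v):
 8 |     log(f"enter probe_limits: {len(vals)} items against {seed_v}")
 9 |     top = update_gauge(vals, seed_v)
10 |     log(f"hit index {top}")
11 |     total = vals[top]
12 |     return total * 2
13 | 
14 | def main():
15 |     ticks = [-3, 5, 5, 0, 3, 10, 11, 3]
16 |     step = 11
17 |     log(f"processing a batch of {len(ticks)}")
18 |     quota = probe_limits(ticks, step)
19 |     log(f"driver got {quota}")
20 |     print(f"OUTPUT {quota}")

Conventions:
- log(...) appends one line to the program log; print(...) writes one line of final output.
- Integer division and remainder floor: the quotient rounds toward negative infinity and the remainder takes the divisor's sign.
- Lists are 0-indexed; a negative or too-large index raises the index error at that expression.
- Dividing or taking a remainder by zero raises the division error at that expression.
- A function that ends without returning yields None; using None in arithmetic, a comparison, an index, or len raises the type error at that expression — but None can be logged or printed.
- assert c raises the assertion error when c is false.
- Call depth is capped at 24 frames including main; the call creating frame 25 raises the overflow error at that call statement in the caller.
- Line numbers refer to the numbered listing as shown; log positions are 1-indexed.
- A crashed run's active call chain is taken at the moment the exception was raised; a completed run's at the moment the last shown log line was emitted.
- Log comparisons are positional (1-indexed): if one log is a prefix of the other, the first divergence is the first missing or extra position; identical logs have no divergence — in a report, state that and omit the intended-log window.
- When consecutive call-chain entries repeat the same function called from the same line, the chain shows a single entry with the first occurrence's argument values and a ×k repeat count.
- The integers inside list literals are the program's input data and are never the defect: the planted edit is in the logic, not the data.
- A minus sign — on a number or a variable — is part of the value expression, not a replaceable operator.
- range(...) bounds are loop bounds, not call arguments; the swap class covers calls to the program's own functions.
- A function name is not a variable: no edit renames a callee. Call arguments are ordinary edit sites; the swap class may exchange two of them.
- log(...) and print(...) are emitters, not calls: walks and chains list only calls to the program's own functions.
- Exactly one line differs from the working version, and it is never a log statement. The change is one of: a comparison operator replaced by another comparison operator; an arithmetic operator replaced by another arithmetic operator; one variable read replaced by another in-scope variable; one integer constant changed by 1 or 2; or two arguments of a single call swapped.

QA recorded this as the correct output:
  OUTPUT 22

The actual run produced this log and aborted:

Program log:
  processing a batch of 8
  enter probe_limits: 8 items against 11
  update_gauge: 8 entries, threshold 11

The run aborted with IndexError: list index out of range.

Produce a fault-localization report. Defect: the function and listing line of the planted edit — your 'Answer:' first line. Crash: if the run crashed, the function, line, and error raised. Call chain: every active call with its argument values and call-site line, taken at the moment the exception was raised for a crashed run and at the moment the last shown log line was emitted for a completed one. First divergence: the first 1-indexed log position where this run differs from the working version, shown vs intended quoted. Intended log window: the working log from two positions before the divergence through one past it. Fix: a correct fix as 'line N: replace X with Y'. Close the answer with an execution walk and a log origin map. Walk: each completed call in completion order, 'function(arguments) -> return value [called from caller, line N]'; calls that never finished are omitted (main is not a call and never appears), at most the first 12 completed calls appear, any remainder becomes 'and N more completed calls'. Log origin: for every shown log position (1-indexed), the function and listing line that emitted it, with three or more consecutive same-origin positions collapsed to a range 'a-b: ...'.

Answer: the defect is in update_gauge at line 4.
Core observation: After 3 matching log lines the faulty run goes silent, while the working version continues with 'hit index 6'.
Crash: update_gauge, line 4, IndexError.
Call chain: main -> probe_limits([-3, 5, 5, 0, 3, 10, 11, 3], 11) (called at line 18) -> update_gauge([-3, 5, 5, 0, 3, 10, 11, 3], 11) (called at line 9).
First divergence: position 4 — after 3 matching lines the faulty run goes silent; intended next line 'hit index 6'.
Intended log window:
  2: enter probe_limits: 8 items against 11
  3: update_gauge: 8 entries, threshold 11
  4: hit index 6
  5: driver got 22
Execution walk:
  (no call completed)
Log line origins:
  1 — main, line 17
  2 — probe_limits, line 8
  3 — update_gauge, line 2
A correct fix: line 4: replace `samples[mark]` with `samples[width]`.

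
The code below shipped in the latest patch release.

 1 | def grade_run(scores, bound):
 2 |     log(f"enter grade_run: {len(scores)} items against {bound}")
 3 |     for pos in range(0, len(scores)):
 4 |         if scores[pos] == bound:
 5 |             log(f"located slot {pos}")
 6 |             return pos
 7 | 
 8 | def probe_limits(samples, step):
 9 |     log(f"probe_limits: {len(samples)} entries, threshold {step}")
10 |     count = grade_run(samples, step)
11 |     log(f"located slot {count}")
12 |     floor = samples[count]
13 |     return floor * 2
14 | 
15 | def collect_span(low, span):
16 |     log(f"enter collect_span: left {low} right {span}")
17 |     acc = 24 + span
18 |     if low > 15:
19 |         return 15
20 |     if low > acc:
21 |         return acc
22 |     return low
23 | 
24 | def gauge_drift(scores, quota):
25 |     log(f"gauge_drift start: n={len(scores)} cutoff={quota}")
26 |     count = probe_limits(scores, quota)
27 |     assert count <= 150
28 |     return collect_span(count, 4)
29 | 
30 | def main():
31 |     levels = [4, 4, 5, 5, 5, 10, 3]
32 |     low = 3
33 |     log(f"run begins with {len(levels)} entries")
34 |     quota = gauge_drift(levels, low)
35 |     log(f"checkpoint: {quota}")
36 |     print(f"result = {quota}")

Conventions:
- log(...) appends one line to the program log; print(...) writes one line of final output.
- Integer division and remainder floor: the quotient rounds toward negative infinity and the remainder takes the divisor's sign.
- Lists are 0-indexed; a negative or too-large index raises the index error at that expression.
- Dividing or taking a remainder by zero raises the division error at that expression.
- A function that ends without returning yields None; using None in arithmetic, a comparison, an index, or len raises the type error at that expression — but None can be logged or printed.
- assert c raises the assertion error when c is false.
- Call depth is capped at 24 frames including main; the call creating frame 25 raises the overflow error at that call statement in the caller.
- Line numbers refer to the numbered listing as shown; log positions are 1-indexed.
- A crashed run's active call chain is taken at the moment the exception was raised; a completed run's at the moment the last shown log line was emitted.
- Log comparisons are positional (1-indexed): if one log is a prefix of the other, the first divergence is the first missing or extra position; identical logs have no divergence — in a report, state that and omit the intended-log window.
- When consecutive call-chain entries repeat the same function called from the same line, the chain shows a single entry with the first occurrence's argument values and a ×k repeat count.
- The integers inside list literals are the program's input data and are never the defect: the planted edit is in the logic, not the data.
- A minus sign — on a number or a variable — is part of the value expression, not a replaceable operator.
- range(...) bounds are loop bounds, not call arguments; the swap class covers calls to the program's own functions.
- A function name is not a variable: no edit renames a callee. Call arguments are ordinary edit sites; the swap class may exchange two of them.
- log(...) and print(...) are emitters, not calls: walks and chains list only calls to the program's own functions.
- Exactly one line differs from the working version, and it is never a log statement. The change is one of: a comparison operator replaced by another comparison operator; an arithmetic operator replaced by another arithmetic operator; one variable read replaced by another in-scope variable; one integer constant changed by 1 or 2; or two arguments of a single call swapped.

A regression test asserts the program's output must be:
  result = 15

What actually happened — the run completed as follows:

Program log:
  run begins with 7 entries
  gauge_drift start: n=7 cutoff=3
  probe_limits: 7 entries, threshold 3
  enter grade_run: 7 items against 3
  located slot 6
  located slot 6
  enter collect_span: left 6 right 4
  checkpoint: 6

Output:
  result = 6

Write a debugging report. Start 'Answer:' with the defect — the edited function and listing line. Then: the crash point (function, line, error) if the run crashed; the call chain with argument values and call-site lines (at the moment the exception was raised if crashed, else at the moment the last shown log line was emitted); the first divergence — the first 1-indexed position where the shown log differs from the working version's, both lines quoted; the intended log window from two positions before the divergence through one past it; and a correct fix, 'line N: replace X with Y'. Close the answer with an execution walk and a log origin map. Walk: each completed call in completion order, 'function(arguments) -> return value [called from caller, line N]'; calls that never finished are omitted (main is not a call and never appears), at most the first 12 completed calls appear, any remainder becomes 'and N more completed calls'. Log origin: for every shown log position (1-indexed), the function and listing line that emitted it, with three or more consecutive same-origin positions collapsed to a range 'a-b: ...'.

Answer: the defect is in collect_span at line 18.
Key fact: The log first diverges at position 8: the faulty run prints 'checkpoint: 6' where the working version prints 'checkpoint: 15'.
Call chain: main.
First divergence: position 8 — shown 'checkpoint: 6', intended 'checkpoint: 15'.
Intended log window:
  6: located slot 6
  7: enter collect_span: left 6 right 4
  8: checkpoint: 15
Execution walk:
  grade_run([4, 4, 5, 5, 5, 10, 3], 3) -> 6  [called from probe_limits, line 10]
  probe_limits([4, 4, 5, 5, 5, 10, 3], 3) -> 6  [called from gauge_drift, line 26]
  collect_span(6, 4) -> 6  [called from gauge_drift, line 28]
  gauge_drift([4, 4, 5, 5, 5, 10, 3], 3) -> 6  [called from main, line 34]
Origin of each log line:
  1: emitted by main (line 33)
  2: emitted by gauge_drift (line 25)
  3: emitted by probe_limits (line 9)
  4: emitted by grade_run (line 2)
  5: emitted by grade_run (line 5)
  6: emitted by probe_limits (line 11)
  7: emitted by collect_span (line 16)
  8: emitted by main (line 35)
A correct fix: line 18: replace `>` with `<`.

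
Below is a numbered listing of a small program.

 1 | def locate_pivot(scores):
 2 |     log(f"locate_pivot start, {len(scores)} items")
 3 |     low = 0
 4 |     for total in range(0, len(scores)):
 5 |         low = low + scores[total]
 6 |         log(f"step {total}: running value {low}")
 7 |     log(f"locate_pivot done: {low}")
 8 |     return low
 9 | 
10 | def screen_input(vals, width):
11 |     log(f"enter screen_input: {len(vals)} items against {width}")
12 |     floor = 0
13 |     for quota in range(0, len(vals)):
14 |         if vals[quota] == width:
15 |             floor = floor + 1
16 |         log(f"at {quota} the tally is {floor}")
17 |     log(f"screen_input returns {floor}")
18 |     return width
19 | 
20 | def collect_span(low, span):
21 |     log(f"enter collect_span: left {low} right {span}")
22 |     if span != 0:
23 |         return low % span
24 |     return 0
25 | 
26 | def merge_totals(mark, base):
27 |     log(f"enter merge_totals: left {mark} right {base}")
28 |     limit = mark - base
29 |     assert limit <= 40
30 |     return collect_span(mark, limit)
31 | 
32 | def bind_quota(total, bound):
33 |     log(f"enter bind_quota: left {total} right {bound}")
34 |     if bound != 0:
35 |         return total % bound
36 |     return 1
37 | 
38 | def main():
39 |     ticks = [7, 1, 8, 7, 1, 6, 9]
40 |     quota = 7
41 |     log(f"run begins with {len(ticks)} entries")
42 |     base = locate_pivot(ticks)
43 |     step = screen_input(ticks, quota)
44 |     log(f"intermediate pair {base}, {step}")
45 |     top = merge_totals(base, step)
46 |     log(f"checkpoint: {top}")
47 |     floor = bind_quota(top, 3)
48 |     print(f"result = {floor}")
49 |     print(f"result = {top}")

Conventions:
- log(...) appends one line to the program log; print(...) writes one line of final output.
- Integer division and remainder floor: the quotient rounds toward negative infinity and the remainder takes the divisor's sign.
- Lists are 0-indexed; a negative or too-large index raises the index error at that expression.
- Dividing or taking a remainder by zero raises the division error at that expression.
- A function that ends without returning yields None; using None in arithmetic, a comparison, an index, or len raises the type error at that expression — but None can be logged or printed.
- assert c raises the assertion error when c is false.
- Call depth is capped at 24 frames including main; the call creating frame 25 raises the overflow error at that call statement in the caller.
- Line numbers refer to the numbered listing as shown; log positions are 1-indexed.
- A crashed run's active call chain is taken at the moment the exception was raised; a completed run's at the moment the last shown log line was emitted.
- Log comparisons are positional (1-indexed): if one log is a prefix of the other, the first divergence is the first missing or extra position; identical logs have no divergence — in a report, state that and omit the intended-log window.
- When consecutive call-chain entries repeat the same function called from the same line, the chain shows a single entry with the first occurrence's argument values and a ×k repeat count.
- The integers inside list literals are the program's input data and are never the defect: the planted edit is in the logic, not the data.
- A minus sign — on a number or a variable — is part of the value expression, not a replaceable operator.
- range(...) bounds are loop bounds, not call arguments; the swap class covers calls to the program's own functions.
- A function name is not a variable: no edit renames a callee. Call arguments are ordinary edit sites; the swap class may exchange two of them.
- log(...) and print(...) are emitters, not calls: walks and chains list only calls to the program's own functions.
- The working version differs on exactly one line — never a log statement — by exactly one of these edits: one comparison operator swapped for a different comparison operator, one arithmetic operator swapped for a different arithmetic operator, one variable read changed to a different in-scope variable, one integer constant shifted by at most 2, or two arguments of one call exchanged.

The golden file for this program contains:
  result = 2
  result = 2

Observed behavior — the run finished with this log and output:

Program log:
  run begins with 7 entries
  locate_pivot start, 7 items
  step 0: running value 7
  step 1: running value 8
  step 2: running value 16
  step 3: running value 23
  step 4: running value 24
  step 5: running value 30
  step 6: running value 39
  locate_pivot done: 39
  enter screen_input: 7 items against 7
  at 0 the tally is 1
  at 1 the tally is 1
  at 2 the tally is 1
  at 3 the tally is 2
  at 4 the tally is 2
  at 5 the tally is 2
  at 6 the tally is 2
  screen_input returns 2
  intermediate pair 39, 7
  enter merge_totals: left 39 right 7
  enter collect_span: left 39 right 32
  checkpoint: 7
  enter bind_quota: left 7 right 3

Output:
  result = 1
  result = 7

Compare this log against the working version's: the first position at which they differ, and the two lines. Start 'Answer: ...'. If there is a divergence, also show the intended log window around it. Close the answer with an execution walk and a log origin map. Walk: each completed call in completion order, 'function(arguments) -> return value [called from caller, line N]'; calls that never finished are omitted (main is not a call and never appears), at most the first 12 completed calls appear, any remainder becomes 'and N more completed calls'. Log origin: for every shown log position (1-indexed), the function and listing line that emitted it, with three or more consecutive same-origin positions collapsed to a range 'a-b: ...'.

Answer: at position 20 the run shows 'intermediate pair 39, 7' where the working version logs 'intermediate pair 39, 2'.
Intended log window:
  18: at 6 the tally is 2
  19: screen_input returns 2
  20: intermediate pair 39, 2
  21: enter merge_totals: left 39 right 2
Execution walk:
  locate_pivot([7, 1, 8, 7, 1, 6, 9]) -> 39  [called from main, line 42]
  screen_input([7, 1, 8, 7, 1, 6, 9], 7) -> 7  [called from main, line 43]
  collect_span(39, 32) -> 7  [called from merge_totals, line 30]
  merge_totals(39, 7) -> 7  [called from main, line 45]
  bind_quota(7, 3) -> 1  [called from main, line 47]
Log origins:
  1: from main, line 41
  2: from locate_pivot, line 2
  3-9: from locate_pivot, line 6
  10: from locate_pivot, line 7
  11: from screen_input, line 11
  12-18: from screen_input, line 16
  19: from screen_input, line 17
  20: from main, line 44
  21: from merge_totals, line 27
  22: from collect_span, line 21
  23: from main, line 46
  24: from bind_quota, line 33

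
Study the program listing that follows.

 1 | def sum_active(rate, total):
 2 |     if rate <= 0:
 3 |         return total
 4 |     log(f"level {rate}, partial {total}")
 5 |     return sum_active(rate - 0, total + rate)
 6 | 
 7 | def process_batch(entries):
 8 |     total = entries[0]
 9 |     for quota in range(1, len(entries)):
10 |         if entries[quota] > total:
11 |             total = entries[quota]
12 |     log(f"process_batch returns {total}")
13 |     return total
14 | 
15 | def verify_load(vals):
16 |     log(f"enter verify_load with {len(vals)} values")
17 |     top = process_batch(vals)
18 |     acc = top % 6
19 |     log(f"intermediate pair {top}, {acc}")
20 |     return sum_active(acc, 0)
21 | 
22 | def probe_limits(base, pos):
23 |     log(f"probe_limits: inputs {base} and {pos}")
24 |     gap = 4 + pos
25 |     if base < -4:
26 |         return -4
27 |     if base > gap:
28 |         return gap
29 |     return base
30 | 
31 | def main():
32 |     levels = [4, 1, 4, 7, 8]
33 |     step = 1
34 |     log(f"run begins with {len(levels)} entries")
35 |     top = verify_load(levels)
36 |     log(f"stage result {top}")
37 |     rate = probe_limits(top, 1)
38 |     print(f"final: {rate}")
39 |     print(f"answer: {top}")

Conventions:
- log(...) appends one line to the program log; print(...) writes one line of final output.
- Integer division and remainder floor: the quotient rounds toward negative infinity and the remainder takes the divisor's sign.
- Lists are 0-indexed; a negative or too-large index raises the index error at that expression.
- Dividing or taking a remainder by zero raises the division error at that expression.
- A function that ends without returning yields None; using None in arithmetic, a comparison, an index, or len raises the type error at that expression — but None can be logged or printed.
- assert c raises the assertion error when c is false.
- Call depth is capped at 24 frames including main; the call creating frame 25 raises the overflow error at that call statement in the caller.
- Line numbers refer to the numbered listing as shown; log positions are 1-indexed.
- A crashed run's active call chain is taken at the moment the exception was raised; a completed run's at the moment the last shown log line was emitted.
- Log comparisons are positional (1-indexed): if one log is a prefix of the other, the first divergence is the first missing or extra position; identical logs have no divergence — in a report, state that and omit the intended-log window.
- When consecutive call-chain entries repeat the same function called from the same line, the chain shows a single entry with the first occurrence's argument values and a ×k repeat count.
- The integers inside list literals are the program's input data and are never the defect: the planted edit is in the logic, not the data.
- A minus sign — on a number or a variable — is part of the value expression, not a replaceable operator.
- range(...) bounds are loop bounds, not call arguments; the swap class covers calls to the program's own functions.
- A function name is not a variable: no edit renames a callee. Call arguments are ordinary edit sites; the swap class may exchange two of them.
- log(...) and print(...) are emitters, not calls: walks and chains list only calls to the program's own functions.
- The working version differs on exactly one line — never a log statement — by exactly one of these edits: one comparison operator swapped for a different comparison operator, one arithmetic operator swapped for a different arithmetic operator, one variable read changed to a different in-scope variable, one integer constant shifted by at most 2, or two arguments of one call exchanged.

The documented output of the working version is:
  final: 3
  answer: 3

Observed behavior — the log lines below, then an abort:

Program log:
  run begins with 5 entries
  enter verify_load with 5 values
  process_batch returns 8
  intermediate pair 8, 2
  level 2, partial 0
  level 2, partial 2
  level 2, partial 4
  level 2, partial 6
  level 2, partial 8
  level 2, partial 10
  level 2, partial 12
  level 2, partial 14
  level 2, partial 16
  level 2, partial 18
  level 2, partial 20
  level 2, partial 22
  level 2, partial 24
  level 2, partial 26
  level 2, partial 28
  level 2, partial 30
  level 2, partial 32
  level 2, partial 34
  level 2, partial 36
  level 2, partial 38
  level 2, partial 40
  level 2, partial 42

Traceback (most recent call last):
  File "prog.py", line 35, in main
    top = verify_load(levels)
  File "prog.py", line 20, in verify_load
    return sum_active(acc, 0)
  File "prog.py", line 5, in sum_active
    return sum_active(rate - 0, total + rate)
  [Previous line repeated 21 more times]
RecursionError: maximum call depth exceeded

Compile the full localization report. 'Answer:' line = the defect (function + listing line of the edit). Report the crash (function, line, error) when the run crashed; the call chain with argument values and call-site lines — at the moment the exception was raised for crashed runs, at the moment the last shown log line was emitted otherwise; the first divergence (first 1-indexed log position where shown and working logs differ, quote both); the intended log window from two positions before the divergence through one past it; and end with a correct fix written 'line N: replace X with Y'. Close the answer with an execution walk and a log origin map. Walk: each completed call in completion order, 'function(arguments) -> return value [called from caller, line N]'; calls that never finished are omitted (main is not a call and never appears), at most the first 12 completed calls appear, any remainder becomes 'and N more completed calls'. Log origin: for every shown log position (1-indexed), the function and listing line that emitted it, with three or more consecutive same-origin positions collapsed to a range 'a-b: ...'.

Answer: the defect is in sum_active at line 5.
Key observation: Log line 6 is where behavior first shows: 'level 2, partial 2' appears instead of 'level 1, partial 2'.
Crash: sum_active, line 5, RecursionError.
Call chain: main -> verify_load([4, 1, 4, 7, 8]) (called at line 35) -> sum_active(2, 0) (called at line 20) -> sum_active(2, 2) (called at line 5) ×21.
First divergence: position 6 — the shown line 'level 2, partial 2' should read 'level 1, partial 2'.
Intended log window:
  4: intermediate pair 8, 2
  5: level 2, partial 0
  6: level 1, partial 2
  7: stage result 3
Execution walk:
  process_batch([4, 1, 4, 7, 8]) -> 8  [called from verify_load, line 17]
Log origins:
  1: emitted by main (line 34)
  2: emitted by verify_load (line 16)
  3: emitted by process_batch (line 12)
  4: emitted by verify_load (line 19)
  5-26: emitted by sum_active (line 4)
A correct fix: line 5: replace `0` with `1`.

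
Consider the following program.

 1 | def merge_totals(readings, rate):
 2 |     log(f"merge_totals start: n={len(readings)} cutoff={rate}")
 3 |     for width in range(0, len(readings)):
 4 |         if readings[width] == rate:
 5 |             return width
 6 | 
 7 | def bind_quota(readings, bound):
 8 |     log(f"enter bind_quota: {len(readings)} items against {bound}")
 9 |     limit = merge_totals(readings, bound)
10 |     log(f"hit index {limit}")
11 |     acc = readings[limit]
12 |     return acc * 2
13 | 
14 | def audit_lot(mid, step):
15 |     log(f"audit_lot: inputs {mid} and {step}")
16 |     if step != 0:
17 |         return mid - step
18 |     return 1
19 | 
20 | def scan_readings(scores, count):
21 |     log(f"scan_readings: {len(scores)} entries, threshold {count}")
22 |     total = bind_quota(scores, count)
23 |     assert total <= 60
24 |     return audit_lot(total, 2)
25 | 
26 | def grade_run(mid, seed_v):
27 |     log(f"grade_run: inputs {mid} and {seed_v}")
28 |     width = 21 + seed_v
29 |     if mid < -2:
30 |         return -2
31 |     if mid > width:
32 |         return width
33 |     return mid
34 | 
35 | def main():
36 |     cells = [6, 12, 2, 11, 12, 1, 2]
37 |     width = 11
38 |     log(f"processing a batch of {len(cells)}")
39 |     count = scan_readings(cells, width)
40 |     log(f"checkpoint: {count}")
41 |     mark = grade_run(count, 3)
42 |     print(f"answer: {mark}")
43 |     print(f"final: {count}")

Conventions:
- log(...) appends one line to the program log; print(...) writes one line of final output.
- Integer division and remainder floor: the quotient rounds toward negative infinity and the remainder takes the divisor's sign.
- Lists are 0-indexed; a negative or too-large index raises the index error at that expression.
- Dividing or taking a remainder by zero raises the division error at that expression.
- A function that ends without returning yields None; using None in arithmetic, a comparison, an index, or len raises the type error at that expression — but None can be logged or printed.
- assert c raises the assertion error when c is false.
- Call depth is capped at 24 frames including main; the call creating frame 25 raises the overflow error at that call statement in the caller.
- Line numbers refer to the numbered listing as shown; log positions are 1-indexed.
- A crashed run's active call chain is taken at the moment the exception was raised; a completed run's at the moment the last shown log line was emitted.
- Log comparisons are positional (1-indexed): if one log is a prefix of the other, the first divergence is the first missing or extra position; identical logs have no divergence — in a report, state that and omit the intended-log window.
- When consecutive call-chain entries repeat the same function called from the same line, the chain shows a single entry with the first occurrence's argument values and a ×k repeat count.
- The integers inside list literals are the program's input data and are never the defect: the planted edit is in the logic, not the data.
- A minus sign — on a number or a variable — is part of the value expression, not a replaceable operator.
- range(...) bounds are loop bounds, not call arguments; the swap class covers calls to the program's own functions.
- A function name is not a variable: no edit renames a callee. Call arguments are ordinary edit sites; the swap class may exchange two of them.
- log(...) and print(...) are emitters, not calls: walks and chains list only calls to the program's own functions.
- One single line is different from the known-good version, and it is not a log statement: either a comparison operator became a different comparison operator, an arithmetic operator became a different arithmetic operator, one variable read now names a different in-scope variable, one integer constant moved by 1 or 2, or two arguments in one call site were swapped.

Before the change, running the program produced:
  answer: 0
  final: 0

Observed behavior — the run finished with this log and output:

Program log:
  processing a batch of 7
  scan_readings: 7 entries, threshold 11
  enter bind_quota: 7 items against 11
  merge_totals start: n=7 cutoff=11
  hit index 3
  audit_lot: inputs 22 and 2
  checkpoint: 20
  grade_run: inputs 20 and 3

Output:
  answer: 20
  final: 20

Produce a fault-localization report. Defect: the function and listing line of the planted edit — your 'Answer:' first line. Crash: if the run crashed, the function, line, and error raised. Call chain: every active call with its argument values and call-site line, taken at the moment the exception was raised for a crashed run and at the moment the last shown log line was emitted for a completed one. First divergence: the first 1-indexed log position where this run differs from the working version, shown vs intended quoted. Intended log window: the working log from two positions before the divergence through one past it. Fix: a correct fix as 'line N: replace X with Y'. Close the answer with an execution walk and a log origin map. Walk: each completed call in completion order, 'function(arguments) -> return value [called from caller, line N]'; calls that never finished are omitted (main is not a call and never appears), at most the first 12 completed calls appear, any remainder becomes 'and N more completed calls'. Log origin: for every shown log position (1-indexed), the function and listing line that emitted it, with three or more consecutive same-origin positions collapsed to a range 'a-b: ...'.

Answer: the defect is in audit_lot at line 17.
Key fact: Everything matches until log position 7, which reads 'checkpoint: 20' in place of 'checkpoint: 0'.
Call chain: main -> grade_run(20, 3) (called at line 41).
First divergence: position 7 — the shown line 'checkpoint: 20' should read 'checkpoint: 0'.
Intended log window:
  5: hit index 3
  6: audit_lot: inputs 22 and 2
  7: checkpoint: 0
  8: grade_run: inputs 0 and 3
Execution walk:
  merge_totals([6, 12, 2, 11, 12, 1, 2], 11) -> 3  [called from bind_quota, line 9]
  bind_quota([6, 12, 2, 11, 12, 1, 2], 11) -> 22  [called from scan_readings, line 22]
  audit_lot(22, 2) -> 20  [called from scan_readings, line 24]
  scan_readings([6, 12, 2, 11, 12, 1, 2], 11) -> 20  [called from main, line 39]
  grade_run(20, 3) -> 20  [called from main, line 41]
Log origins:
  1: from main, line 38
  2: from scan_readings, line 21
  3: from bind_quota, line 8
  4: from merge_totals, line 2
  5: from bind_quota, line 10
  6: from audit_lot, line 15
  7: from main, line 40
  8: from grade_run, line 27
A correct fix: line 17: replace `-` with `%`.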